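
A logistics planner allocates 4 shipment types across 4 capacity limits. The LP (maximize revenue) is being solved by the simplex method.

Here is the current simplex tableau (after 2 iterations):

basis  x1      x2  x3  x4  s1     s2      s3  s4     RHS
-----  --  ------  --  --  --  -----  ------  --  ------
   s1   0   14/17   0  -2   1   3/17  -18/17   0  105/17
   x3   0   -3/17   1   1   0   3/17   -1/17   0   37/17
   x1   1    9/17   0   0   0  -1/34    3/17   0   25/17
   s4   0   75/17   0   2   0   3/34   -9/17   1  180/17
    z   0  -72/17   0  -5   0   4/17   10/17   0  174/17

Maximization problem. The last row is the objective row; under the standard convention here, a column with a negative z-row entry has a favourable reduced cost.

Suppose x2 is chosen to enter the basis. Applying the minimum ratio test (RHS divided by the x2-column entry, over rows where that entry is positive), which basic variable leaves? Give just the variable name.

Ratios: row 1 (s1): (105/17)/(14/17) = 15/2; row 2 (x3): entry -3/17 ≤ 0, skip; row 3 (x1): (25/17)/(9/17) = 25/9; row 4 (s4): (180/17)/(75/17) = 12/5.
Minimum ratio 12/5 is in the s4 row, so s4 leaves.

s4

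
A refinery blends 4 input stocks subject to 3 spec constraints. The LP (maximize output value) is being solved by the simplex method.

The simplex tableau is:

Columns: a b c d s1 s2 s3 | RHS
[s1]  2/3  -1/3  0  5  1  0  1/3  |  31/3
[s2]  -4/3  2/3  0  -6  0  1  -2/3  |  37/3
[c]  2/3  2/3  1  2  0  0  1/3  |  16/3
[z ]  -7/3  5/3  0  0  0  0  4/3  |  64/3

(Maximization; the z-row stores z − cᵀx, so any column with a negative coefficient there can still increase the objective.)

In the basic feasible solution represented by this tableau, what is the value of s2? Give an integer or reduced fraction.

s2 is basic (row 2); its value is the RHS of that row: 37/3.

37/3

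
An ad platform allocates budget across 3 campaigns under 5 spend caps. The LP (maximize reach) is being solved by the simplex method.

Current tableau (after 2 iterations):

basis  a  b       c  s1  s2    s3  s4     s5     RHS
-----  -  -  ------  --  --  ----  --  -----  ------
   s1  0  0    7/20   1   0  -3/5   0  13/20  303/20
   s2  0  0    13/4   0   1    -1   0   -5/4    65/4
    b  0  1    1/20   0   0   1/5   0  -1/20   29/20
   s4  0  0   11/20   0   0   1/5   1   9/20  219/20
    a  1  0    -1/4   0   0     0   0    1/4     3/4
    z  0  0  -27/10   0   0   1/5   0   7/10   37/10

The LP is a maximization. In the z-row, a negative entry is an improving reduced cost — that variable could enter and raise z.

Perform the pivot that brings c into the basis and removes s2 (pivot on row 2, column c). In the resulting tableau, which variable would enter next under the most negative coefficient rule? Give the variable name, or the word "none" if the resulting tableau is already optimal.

Pivot element 13/4. New z-row = old z-row − (-27/10)·(row 2/(13/4)).
Updated z-row coefficients: a: 0, b: 0, c: 0, s1: 0, s2: 54/65, s3: -41/65, s4: 0, s5: -22/65.
The most negative is -41/65 in column s3, so s3 would enter next.

s3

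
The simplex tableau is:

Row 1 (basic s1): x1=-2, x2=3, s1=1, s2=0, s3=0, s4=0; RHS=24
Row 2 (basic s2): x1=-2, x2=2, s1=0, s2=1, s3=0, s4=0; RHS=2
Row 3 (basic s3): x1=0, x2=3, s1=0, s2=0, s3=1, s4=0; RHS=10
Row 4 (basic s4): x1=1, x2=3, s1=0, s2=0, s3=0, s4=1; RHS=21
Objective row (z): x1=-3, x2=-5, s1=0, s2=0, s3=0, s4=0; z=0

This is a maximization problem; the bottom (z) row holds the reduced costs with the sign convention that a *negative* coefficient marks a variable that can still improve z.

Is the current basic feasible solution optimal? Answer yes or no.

Column x1 has objective-row coefficient -3, which is negative; an improving pivot exists, so not yet optimal.

no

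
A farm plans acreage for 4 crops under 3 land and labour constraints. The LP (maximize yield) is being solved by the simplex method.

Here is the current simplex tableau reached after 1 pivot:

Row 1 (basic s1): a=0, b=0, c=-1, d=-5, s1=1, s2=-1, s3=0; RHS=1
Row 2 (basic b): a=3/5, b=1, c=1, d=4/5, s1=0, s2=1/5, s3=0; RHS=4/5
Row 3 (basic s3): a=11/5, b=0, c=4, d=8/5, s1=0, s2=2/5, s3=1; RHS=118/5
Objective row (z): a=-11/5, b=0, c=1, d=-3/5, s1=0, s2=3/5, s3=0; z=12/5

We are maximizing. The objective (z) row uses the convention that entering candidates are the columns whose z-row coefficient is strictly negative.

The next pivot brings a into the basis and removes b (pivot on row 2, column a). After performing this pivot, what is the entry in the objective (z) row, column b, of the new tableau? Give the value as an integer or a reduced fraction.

11/3

Pivot element is row 2, column a: 3/5.
Normalize row 2: new (row 2, b) = 1/(3/5) = 5/3.
z-row ← z-row − (-11/5)·(new row 2): 0 − (-11/5)·(5/3) = 11/3.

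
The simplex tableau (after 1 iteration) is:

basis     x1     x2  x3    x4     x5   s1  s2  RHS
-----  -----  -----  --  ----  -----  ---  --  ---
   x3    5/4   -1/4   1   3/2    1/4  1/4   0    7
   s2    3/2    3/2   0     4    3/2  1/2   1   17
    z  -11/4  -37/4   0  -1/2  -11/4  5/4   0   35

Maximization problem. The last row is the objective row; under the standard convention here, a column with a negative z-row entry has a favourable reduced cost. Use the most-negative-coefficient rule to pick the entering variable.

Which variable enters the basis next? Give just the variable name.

Objective-row coefficients: x1: -11/4, x2: -37/4, x3: 0, x4: -1/2, x5: -11/4, s1: 5/4, s2: 0.
The most negative is -37/4 in column x2, so x2 enters.

x2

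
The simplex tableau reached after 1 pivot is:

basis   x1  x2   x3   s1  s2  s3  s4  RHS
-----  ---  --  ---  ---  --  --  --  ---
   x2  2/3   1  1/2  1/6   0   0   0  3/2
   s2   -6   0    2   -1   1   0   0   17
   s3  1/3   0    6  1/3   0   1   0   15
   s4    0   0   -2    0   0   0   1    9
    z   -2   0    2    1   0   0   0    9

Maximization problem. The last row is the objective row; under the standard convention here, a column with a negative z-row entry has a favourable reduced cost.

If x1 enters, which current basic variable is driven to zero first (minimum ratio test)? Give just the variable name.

Ratios: row 1 (x2): (3/2)/(2/3) = 9/4; row 2 (s2): entry -6 ≤ 0, skip; row 3 (s3): 15/(1/3) = 45; row 4 (s4): entry 0 ≤ 0, skip.
Minimum ratio 9/4 is in the x2 row, so x2 leaves.

x2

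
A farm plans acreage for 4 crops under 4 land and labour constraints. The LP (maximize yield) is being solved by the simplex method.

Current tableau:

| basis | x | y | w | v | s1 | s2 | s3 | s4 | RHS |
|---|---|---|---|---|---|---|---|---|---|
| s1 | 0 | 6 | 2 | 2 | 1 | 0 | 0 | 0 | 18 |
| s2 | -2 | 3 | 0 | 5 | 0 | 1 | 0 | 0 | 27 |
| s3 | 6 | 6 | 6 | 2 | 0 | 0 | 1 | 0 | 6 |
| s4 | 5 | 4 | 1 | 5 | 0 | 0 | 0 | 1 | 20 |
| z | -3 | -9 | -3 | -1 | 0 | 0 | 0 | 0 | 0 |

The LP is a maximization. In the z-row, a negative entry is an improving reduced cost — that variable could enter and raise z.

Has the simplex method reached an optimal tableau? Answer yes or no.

no

Column x has objective-row coefficient -3, which is negative; an improving pivot exists, so not yet optimal.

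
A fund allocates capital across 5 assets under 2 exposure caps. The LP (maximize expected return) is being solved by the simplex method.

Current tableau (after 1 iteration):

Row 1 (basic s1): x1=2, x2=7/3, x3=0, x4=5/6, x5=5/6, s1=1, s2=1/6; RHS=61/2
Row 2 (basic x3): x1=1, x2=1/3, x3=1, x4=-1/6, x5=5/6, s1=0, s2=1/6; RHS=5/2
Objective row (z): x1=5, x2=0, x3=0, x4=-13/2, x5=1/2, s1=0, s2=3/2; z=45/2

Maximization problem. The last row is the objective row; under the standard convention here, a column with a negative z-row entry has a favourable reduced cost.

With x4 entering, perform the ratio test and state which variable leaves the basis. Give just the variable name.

s1

Ratios: row 1 (s1): (61/2)/(5/6) = 183/5; row 2 (x3): entry -1/6 ≤ 0, skip.
Minimum ratio 183/5 is in the s1 row, so s1 leaves.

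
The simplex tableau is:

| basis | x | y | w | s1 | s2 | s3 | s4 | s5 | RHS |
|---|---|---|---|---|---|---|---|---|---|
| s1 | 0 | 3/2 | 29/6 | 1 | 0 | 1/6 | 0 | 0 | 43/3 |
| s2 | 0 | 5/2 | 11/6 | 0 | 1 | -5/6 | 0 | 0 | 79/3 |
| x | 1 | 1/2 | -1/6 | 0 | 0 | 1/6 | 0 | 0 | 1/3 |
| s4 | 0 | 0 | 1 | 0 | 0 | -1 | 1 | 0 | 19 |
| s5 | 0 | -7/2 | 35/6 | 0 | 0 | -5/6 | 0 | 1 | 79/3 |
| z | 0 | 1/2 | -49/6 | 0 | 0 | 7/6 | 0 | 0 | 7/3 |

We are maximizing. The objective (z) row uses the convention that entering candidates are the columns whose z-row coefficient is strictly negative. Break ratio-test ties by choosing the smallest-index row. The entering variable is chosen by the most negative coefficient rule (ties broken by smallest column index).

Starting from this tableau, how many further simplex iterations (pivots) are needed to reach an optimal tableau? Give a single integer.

pivot: w in, s1 out → z = 770/29
No improving column remains; optimal.

1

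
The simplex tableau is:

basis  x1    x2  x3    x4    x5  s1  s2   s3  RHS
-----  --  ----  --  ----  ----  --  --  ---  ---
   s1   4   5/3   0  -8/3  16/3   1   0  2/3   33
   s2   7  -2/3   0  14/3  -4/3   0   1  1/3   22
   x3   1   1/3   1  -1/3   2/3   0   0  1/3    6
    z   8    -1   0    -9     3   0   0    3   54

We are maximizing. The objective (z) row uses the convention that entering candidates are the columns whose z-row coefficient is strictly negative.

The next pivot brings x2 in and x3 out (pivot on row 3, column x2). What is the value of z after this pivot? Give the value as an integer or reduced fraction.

Minimum ratio for x2: 6/(1/3) = 18.
z changes by −(z-row coeff of x2)·ratio = −(-1)·18 = 18.
New z = 54 + 18 = 72.

72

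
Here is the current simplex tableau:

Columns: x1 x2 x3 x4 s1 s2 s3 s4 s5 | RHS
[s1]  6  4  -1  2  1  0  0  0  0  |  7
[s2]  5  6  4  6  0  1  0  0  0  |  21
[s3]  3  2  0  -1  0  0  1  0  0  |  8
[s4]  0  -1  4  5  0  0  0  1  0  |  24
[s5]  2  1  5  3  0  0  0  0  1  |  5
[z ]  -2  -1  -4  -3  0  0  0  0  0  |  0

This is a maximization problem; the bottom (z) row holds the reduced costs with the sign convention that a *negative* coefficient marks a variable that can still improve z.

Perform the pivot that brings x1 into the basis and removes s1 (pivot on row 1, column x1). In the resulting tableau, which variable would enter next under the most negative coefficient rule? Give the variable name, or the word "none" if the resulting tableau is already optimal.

Pivot element 6. New z-row = old z-row − (-2)·(row 1/6).
Updated z-row coefficients: x1: 0, x2: 1/3, x3: -13/3, x4: -7/3, s1: 1/3, s2: 0, s3: 0, s4: 0, s5: 0.
The most negative is -13/3 in column x3, so x3 would enter next.

x3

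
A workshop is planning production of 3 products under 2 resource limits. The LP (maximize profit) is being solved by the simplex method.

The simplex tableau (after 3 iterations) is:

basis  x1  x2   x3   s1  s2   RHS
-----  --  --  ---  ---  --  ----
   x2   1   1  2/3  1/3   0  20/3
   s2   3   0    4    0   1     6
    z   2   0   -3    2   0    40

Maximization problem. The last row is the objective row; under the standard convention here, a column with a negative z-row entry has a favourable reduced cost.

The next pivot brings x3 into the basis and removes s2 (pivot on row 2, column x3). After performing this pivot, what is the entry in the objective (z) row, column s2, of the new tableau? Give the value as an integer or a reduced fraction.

3/4

Pivot element is row 2, column x3: 4.
Normalize row 2: new (row 2, s2) = 1/4 = 1/4.
z-row ← z-row − (-3)·(new row 2): 0 − (-3)·(1/4) = 3/4.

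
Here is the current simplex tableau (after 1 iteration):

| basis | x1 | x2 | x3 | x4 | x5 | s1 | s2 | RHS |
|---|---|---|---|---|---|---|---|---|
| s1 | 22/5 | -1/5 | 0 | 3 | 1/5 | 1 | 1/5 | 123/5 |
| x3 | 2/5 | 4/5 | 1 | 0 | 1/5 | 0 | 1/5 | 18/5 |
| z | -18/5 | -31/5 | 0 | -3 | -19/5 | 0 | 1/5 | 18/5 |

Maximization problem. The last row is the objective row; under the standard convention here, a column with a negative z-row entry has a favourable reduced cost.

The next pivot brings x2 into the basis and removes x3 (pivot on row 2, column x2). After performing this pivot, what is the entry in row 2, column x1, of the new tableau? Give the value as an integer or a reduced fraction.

1/2

Pivot element is row 2, column x2: 4/5.
Normalize row 2: new (row 2, x1) = (2/5)/(4/5) = 1/2.
Row 2 is the pivot row, so the entry is 1/2.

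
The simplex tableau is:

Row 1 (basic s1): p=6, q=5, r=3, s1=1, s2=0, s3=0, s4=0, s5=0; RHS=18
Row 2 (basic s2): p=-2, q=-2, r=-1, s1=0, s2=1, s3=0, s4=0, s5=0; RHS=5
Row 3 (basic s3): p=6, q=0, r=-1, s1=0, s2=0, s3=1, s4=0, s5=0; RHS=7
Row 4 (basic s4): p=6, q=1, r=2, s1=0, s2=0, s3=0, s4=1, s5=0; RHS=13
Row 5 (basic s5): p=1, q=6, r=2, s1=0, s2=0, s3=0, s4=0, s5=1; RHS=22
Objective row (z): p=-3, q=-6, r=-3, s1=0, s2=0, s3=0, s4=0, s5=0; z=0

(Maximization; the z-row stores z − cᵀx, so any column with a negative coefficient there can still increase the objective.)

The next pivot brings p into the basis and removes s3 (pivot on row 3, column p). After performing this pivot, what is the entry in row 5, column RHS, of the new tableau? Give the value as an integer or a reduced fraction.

125/6

Pivot element is row 3, column p: 6.
Normalize row 3: new (row 3, RHS) = 7/6 = 7/6.
row 5 ← row 5 − 1·(new row 3): 22 − 1·(7/6) = 125/6.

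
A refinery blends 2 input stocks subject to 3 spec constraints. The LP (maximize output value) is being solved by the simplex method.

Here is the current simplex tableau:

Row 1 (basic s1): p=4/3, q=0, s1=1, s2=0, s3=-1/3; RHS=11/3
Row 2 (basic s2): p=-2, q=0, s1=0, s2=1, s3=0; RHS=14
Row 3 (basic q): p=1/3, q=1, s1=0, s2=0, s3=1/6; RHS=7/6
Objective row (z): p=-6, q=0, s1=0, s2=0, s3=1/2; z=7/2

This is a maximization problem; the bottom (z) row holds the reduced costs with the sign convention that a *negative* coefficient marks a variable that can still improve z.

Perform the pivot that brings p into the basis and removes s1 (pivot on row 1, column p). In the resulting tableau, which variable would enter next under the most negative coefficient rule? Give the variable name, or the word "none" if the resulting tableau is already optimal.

Pivot element 4/3. New z-row = old z-row − (-6)·(row 1/(4/3)).
Updated z-row coefficients: p: 0, q: 0, s1: 9/2, s2: 0, s3: -1.
The most negative is -1 in column s3, so s3 would enter next.

s3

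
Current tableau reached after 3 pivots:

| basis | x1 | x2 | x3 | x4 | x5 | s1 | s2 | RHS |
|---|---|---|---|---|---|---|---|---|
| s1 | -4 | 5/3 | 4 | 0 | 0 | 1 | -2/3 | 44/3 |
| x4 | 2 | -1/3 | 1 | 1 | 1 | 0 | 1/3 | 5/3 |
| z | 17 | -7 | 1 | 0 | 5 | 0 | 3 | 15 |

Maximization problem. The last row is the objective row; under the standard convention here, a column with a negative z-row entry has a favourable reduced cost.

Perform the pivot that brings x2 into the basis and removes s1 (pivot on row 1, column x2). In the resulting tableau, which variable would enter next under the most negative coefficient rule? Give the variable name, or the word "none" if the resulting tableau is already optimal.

none

Pivot element 5/3. New z-row = old z-row − (-7)·(row 1/(5/3)).
Updated z-row coefficients: x1: 1/5, x2: 0, x3: 89/5, x4: 0, x5: 5, s1: 21/5, s2: 1/5.
No coefficient is strictly negative; the tableau after this pivot is optimal.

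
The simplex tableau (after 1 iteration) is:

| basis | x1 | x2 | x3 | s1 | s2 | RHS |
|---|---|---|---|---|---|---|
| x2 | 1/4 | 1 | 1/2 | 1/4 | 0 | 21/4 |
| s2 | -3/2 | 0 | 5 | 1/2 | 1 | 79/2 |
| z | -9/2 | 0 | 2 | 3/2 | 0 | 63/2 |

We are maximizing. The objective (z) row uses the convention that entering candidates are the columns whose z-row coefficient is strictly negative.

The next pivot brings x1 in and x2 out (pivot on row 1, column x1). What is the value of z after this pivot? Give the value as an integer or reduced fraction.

Minimum ratio for x1: (21/4)/(1/4) = 21.
z changes by −(z-row coeff of x1)·ratio = −(-9/2)·21 = 189/2.
New z = 63/2 + (189/2) = 126.

126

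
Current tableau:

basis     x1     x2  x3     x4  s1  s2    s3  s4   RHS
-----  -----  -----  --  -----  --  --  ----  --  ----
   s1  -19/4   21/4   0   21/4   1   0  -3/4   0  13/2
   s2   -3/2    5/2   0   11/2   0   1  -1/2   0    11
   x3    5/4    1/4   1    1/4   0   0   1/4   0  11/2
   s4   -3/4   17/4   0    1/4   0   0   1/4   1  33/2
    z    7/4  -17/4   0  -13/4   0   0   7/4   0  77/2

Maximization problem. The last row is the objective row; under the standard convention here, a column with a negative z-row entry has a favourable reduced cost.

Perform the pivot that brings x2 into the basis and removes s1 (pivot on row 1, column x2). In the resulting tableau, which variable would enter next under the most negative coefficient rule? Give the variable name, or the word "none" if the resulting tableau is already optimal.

Pivot element 21/4. New z-row = old z-row − (-17/4)·(row 1/(21/4)).
Updated z-row coefficients: x1: -44/21, x2: 0, x3: 0, x4: 1, s1: 17/21, s2: 0, s3: 8/7, s4: 0.
The most negative is -44/21 in column x1, so x1 would enter next.

x1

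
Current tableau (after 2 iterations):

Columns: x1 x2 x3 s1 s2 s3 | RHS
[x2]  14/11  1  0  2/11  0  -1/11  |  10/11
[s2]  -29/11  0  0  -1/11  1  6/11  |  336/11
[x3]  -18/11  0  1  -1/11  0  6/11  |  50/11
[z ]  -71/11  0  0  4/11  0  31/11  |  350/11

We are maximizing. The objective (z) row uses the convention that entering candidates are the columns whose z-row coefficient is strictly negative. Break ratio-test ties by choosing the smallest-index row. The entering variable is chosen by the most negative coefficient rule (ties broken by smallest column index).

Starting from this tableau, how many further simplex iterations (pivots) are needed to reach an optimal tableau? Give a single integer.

pivot: x1 in, x2 out → z = 255/7
No improving column remains; optimal.

1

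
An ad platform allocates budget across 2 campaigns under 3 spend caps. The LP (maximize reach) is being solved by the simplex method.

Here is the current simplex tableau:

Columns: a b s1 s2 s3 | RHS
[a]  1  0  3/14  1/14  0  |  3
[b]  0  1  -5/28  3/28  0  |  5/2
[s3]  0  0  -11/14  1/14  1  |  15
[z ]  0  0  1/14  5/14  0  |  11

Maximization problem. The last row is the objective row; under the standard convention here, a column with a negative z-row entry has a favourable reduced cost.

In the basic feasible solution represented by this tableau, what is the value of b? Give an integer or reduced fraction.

5/2

b is basic (row 2); its value is the RHS of that row: 5/2.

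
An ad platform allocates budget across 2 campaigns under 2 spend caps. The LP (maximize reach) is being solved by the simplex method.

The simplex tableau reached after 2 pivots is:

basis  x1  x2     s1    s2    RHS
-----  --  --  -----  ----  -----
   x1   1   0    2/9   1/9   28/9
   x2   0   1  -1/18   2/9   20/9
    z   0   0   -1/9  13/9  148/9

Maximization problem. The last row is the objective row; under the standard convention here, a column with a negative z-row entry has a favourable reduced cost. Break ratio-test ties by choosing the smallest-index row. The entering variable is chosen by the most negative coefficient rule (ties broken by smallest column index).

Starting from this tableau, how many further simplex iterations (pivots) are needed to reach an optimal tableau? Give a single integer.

1

pivot: s1 in, x1 out → z = 18
No improving column remains; optimal.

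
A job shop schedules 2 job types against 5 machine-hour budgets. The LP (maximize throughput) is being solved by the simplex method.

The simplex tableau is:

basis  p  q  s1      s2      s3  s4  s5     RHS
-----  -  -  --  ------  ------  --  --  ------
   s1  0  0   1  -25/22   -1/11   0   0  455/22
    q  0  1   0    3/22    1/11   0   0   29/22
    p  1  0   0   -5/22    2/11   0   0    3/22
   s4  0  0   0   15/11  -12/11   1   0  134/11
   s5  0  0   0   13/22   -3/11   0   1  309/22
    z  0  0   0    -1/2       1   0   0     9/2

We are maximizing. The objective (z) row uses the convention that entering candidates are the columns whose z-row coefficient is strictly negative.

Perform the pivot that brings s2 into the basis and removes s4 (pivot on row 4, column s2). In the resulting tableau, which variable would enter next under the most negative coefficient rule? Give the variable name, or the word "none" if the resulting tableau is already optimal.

Pivot element 15/11. New z-row = old z-row − (-1/2)·(row 4/(15/11)).
Updated z-row coefficients: p: 0, q: 0, s1: 0, s2: 0, s3: 3/5, s4: 11/30, s5: 0.
No coefficient is strictly negative; the tableau after this pivot is optimal.

none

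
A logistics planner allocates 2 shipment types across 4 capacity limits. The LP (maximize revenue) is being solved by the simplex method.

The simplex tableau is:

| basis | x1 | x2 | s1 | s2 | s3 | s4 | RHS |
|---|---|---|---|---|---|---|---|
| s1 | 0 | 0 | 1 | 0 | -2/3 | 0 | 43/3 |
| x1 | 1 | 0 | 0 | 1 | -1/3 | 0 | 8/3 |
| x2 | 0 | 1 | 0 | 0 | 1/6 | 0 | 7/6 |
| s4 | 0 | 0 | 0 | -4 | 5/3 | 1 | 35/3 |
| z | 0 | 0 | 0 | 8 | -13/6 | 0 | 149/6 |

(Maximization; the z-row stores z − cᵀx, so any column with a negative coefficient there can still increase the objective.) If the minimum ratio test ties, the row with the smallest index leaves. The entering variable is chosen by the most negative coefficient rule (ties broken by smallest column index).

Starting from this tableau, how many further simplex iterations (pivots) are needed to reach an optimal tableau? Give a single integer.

1

pivot: s3 in, x2 out → z = 40
No improving column remains; optimal.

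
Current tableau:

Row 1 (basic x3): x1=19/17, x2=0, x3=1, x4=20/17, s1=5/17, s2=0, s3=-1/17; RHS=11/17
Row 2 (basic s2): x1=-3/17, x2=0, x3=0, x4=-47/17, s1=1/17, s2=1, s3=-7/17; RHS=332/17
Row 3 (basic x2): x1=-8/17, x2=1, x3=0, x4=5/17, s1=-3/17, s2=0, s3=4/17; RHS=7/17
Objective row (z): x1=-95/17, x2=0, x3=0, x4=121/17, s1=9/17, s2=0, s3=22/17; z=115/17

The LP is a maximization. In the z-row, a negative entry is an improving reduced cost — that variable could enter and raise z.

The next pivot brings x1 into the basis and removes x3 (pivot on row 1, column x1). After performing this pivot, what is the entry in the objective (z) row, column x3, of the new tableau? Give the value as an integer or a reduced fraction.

5

Pivot element is row 1, column x1: 19/17.
Normalize row 1: new (row 1, x3) = 1/(19/17) = 17/19.
z-row ← z-row − (-95/17)·(new row 1): 0 − (-95/17)·(17/19) = 5.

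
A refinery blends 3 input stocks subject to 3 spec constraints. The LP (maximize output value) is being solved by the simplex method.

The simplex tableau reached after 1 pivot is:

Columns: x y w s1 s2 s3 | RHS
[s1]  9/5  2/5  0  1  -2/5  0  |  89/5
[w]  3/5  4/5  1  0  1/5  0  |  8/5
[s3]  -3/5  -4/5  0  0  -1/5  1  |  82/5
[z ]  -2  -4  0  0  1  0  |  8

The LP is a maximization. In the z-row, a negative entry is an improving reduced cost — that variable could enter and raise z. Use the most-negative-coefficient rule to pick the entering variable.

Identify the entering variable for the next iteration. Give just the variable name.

y

Objective-row coefficients: x: -2, y: -4, w: 0, s1: 0, s2: 1, s3: 0.
The most negative is -4 in column y, so y enters.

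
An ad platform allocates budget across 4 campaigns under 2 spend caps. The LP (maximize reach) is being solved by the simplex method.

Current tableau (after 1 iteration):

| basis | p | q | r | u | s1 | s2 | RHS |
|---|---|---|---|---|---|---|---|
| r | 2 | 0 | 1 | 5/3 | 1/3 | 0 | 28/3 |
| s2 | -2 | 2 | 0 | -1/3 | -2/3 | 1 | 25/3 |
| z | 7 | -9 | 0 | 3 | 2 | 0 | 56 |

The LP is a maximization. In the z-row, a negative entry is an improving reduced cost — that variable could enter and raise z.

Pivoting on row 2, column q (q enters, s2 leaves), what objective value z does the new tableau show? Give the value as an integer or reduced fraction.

Minimum ratio for q: (25/3)/2 = 25/6.
z changes by −(z-row coeff of q)·ratio = −(-9)·(25/6) = 75/2.
New z = 56 + (75/2) = 187/2.

187/2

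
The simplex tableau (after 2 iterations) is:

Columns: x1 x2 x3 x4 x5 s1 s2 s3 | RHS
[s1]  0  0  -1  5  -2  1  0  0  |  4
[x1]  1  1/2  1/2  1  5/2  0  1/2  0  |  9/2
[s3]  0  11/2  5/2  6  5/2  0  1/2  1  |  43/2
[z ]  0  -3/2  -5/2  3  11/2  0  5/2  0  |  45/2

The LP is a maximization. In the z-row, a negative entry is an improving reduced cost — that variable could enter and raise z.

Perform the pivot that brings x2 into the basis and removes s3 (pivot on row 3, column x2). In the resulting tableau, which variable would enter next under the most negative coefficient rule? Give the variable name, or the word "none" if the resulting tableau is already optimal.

Pivot element 11/2. New z-row = old z-row − (-3/2)·(row 3/(11/2)).
Updated z-row coefficients: x1: 0, x2: 0, x3: -20/11, x4: 51/11, x5: 68/11, s1: 0, s2: 29/11, s3: 3/11.
The most negative is -20/11 in column x3, so x3 would enter next.

x3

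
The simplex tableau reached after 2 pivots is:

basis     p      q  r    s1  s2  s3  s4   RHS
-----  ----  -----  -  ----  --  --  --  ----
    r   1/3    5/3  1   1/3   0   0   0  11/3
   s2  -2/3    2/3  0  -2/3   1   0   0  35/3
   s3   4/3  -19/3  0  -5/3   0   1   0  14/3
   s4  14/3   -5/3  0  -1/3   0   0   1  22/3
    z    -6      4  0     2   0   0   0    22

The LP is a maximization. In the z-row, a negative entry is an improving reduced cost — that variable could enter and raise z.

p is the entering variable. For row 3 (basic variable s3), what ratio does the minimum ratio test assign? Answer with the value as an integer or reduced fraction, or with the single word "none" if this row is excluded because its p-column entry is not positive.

Ratio = RHS / (p entry) = (14/3) / (4/3) = 7/2.

7/2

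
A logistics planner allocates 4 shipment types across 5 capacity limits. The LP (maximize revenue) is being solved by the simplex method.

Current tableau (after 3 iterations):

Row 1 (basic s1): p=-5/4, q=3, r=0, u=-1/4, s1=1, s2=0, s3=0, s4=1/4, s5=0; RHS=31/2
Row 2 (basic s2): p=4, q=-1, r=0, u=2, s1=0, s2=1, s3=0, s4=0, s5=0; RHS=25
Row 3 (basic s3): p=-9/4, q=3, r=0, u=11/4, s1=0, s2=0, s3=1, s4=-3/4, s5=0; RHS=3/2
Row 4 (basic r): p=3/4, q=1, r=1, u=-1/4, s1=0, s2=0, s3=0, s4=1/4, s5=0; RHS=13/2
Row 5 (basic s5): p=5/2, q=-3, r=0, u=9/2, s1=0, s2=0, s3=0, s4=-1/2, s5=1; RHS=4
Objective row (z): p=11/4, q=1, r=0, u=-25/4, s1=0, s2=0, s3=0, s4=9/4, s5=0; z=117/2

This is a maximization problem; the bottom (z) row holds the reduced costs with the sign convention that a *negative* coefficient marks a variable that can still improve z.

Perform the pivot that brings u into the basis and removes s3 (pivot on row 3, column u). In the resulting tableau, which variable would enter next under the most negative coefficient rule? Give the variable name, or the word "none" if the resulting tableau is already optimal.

p

Pivot element 11/4. New z-row = old z-row − (-25/4)·(row 3/(11/4)).
Updated z-row coefficients: p: -26/11, q: 86/11, r: 0, u: 0, s1: 0, s2: 0, s3: 25/11, s4: 6/11, s5: 0.
The most negative is -26/11 in column p, so p would enter next.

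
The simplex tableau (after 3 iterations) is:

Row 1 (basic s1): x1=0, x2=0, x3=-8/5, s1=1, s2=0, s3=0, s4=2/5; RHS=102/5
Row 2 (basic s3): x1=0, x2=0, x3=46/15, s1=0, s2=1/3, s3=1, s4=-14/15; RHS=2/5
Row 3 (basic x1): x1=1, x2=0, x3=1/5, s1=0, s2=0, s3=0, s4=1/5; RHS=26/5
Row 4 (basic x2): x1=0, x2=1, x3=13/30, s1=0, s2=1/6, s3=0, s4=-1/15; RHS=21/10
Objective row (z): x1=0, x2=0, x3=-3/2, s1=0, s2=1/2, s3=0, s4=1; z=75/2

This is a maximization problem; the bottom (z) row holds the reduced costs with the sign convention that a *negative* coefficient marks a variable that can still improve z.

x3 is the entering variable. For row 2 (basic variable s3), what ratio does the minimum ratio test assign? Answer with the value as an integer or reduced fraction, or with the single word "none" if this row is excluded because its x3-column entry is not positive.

3/23

Ratio = RHS / (x3 entry) = (2/5) / (46/15) = 3/23.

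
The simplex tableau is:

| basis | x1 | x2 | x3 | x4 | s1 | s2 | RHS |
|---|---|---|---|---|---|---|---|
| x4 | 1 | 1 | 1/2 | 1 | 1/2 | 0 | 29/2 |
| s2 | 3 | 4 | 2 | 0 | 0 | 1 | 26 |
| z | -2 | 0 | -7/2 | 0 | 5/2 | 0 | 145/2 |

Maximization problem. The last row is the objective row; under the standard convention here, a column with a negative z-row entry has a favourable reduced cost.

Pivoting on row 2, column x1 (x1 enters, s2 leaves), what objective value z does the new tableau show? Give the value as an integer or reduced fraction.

Minimum ratio for x1: 26/3 = 26/3.
z changes by −(z-row coeff of x1)·ratio = −(-2)·(26/3) = 52/3.
New z = 145/2 + (52/3) = 539/6.

539/6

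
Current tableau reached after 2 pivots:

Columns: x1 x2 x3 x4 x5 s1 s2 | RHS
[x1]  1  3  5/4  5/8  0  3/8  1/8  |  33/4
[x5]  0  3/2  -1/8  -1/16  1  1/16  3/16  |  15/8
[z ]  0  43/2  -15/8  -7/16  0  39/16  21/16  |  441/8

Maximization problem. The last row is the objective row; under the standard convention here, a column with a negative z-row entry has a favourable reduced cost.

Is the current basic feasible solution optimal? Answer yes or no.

Column x3 has objective-row coefficient -15/8, which is negative; an improving pivot exists, so not yet optimal.

no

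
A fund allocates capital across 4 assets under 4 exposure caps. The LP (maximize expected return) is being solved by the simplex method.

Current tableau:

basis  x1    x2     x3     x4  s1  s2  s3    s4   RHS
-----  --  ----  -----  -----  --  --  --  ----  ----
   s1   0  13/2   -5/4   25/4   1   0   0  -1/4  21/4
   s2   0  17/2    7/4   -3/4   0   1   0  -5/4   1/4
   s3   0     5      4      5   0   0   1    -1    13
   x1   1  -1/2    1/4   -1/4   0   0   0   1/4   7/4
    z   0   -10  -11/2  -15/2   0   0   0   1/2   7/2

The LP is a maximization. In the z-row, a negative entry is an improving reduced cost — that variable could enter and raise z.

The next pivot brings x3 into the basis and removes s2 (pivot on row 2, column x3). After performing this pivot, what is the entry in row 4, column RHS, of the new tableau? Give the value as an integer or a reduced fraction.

Pivot element is row 2, column x3: 7/4.
Normalize row 2: new (row 2, RHS) = (1/4)/(7/4) = 1/7.
row 4 ← row 4 − (1/4)·(new row 2): 7/4 − (1/4)·(1/7) = 12/7.

12/7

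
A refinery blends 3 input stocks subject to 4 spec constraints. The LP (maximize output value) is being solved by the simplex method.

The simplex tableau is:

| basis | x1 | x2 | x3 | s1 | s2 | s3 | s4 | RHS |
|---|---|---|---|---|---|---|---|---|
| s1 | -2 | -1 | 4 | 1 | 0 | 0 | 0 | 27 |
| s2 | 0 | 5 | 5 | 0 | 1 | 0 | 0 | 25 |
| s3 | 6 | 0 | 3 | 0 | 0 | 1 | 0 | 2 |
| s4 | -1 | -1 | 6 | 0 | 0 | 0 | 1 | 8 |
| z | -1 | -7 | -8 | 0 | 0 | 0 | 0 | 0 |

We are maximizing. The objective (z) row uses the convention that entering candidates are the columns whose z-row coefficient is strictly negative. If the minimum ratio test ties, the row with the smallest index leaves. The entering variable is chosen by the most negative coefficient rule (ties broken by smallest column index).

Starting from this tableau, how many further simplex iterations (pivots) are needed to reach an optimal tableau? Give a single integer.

pivot: x3 in, s3 out → z = 16/3
pivot: x2 in, s2 out → z = 107/3
No improving column remains; optimal.

2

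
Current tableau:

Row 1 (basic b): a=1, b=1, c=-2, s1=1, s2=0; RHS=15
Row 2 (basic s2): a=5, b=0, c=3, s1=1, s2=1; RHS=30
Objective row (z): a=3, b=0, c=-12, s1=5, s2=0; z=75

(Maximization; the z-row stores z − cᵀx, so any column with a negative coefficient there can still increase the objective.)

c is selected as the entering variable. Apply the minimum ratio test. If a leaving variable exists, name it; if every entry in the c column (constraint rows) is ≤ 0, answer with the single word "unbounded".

s2

Ratios: row 1 (b): entry -2 ≤ 0, skip; row 2 (s2): 30/3 = 10.
Minimum ratio is in the s2 row, so s2 leaves.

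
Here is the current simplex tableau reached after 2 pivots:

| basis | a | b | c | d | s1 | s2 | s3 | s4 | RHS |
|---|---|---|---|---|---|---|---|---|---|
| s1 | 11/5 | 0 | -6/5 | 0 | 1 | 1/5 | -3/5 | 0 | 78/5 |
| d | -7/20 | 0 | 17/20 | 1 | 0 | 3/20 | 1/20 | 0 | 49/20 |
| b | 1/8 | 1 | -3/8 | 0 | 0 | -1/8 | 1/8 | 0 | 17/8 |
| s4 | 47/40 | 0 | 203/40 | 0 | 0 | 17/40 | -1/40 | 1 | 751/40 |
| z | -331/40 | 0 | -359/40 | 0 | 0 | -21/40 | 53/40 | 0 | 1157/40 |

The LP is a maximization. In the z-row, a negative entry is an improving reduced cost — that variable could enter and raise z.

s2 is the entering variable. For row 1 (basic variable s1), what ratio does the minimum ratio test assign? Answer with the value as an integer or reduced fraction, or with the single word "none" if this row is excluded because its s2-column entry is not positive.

Ratio = RHS / (s2 entry) = (78/5) / (1/5) = 78.

78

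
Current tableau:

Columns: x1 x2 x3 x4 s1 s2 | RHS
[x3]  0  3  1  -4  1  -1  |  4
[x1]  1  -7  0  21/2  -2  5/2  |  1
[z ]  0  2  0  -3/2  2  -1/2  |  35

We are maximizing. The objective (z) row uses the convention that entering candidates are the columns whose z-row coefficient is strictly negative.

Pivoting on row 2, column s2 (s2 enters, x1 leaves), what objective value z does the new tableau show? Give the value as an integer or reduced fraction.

176/5

Minimum ratio for s2: 1/(5/2) = 2/5.
z changes by −(z-row coeff of s2)·ratio = −(-1/2)·(2/5) = 1/5.
New z = 35 + (1/5) = 176/5.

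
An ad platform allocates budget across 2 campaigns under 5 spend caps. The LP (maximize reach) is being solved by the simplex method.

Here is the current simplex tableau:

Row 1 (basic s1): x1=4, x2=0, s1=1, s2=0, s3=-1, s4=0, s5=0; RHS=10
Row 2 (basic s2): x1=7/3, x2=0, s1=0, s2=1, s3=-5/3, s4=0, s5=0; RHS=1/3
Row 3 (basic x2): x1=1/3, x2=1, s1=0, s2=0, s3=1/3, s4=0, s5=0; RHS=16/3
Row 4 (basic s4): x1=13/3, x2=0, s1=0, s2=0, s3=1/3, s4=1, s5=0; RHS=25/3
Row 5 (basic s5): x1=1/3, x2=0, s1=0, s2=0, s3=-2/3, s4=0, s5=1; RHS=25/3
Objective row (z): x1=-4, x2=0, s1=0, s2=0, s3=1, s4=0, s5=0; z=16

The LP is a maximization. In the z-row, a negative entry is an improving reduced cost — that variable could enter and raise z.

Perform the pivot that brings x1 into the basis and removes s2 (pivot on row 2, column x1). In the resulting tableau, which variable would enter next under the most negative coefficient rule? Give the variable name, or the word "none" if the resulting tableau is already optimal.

s3

Pivot element 7/3. New z-row = old z-row − (-4)·(row 2/(7/3)).
Updated z-row coefficients: x1: 0, x2: 0, s1: 0, s2: 12/7, s3: -13/7, s4: 0, s5: 0.
The most negative is -13/7 in column s3, so s3 would enter next.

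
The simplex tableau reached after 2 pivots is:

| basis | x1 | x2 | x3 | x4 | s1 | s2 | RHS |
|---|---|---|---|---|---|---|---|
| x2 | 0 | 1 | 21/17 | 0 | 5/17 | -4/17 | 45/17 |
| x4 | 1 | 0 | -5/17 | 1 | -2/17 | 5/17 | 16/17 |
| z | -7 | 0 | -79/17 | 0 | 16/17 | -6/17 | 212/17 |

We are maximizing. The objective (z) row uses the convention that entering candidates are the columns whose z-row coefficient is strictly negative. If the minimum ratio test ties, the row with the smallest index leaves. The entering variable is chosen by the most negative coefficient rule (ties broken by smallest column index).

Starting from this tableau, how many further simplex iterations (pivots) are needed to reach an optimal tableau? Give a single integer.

2

pivot: x1 in, x4 out → z = 324/17
pivot: x3 in, x2 out → z = 234/7
No improving column remains; optimal.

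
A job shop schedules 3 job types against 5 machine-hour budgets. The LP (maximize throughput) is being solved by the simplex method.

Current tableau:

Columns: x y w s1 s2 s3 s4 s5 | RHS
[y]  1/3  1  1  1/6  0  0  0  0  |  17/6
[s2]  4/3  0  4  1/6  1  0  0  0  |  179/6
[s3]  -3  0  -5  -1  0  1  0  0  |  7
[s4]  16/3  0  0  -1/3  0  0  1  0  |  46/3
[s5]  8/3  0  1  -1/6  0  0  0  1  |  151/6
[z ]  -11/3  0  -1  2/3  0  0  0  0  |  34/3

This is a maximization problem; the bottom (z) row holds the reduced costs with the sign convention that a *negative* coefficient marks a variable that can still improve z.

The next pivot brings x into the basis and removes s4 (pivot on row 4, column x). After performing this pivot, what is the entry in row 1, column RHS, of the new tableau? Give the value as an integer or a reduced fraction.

Pivot element is row 4, column x: 16/3.
Normalize row 4: new (row 4, RHS) = (46/3)/(16/3) = 23/8.
row 1 ← row 1 − (1/3)·(new row 4): 17/6 − (1/3)·(23/8) = 15/8.

15/8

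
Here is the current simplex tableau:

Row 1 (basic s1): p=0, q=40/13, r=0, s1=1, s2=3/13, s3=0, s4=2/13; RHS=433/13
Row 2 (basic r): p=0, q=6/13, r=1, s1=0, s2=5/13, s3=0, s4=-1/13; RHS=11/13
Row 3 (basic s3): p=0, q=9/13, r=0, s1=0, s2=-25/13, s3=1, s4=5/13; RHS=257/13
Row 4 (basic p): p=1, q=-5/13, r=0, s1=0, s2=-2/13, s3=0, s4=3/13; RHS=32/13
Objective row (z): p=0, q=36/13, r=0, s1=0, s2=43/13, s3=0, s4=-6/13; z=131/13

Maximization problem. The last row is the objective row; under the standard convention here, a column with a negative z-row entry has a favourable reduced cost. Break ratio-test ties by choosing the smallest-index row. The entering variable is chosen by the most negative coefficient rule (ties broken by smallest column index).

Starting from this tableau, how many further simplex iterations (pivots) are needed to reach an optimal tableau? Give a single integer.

1

pivot: s4 in, p out → z = 15
No improving column remains; optimal.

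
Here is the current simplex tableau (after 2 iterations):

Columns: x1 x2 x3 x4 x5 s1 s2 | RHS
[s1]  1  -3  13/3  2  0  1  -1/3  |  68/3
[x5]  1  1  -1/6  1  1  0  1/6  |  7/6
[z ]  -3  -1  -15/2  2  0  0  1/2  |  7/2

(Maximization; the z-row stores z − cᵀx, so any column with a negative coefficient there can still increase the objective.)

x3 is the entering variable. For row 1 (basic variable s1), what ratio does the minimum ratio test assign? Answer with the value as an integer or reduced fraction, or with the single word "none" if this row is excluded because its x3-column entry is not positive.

Ratio = RHS / (x3 entry) = (68/3) / (13/3) = 68/13.

68/13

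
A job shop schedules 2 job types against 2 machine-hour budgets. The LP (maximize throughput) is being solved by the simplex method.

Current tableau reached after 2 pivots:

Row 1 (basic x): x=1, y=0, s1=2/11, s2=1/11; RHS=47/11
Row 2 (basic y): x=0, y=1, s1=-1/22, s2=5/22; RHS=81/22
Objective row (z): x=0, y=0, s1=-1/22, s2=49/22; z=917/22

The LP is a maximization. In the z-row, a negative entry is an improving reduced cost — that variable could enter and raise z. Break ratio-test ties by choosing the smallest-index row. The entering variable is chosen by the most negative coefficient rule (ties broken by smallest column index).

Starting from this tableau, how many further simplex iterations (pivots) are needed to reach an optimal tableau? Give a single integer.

pivot: s1 in, x out → z = 171/4
No improving column remains; optimal.

1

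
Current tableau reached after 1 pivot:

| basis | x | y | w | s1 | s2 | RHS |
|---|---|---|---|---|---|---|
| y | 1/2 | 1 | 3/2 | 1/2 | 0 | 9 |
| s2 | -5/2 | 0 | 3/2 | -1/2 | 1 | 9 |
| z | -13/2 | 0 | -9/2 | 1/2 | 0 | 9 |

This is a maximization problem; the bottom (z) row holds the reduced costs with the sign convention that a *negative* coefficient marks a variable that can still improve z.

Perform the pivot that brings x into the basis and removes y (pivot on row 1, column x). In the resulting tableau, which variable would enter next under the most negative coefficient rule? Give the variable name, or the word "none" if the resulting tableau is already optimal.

Pivot element 1/2. New z-row = old z-row − (-13/2)·(row 1/(1/2)).
Updated z-row coefficients: x: 0, y: 13, w: 15, s1: 7, s2: 0.
No coefficient is strictly negative; the tableau after this pivot is optimal.

none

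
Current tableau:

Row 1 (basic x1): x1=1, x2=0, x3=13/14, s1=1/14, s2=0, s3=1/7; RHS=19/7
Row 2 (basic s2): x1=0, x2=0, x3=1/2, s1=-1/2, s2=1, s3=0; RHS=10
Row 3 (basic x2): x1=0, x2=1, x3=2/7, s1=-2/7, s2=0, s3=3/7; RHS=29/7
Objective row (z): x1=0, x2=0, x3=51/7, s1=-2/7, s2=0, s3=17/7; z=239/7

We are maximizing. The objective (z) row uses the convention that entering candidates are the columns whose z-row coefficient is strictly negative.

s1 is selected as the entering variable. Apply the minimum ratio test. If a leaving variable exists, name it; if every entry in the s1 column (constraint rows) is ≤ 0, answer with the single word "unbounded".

Ratios: row 1 (x1): (19/7)/(1/14) = 38; row 2 (s2): entry -1/2 ≤ 0, skip; row 3 (x2): entry -2/7 ≤ 0, skip.
Minimum ratio is in the x1 row, so x1 leaves.

x1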